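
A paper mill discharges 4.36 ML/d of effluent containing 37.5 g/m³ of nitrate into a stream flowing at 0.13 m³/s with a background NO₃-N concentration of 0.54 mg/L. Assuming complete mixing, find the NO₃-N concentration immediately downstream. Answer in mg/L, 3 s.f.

10.9 mg/L

4.36 ML/d = 0.05046 m³/s.
Conservation of mass across the mixing zone: C = (0.05046·37.5 + 0.13·0.54) / (0.05046 + 0.13) = 1.963/0.1805 = 10.88 mg/L.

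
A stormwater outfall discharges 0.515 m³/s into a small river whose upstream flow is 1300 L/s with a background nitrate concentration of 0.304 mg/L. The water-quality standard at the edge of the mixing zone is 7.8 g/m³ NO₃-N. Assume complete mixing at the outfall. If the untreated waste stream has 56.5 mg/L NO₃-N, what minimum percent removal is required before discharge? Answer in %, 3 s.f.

52.7 %

1300 L/s = 1.3 m³/s.
Mass balance: 7.8·1.815 = 0.515·Cₑ + 1.3·0.304.
Cₑ = (14.16 − 0.3952) / 0.515 = 26.72 mg/L.
Required removal = 1 − 26.72/56.5 = 52.7 %.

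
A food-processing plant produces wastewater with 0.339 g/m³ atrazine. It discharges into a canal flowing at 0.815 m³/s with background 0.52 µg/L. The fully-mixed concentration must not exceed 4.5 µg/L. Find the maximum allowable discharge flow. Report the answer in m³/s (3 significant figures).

0.52 µg/L = 0.00052 mg/L.
4.5 µg/L = 0.0045 mg/L.
Mass balance at complete mixing: C_std·(Q_w + Q_r) = Q_w·C_e + Q_r·C_b.
Rearranging, Q_w = Q_r·(C_std − C_b)/(C_e − C_std) = 0.815·(0.0045 − 0.00052) / (0.339 − 0.0045) = 0.009697 m³/s.

0.00970 m³/s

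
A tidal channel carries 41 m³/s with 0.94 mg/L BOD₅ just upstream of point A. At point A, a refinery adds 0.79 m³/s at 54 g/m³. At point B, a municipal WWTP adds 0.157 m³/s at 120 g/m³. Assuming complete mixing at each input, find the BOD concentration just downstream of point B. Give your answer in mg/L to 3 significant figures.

2.38 mg/L

After input A: C = (41·0.94 + 0.79·54) / 41.79 = 1.943 mg/L.
After input B: C = (41.79·1.943 + 0.157·120) / 41.95 = 2.385 mg/L.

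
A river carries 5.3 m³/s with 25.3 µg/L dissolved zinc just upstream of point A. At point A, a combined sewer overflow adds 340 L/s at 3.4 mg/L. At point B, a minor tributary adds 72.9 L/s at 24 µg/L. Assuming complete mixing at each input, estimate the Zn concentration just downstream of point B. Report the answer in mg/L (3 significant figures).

25.3 µg/L = 0.0253 mg/L.
340 L/s = 0.34 m³/s.
After input A: C = (5.3·0.0253 + 0.34·3.4) / 5.64 = 0.2287 mg/L.
72.9 L/s = 0.0729 m³/s.
24 µg/L = 0.024 mg/L.
After input B: C = (5.64·0.2287 + 0.0729·0.024) / 5.713 = 0.2261 mg/L.

0.226 mg/L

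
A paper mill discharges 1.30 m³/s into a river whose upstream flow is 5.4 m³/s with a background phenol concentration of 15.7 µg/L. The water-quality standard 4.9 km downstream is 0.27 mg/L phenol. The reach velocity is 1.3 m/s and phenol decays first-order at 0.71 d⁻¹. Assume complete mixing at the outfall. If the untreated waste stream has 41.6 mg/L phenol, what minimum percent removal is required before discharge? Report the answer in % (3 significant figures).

96.7 %

15.7 µg/L = 0.0157 mg/L.
Travel time to the compliance point: t = 4900/1.3 = 3769 s = 0.04363 d; decay factor exp(−0.71·0.04363) = 0.9695.
So the concentration just after mixing may be at most 0.27/0.9695 = 0.2785 mg/L.
Mass balance: 0.2785·6.7 = 1.3·Cₑ + 5.4·0.0157.
Cₑ = (1.866 − 0.08478) / 1.3 = 1.37 mg/L.
Required removal = 1 − 1.37/41.6 = 96.71 %.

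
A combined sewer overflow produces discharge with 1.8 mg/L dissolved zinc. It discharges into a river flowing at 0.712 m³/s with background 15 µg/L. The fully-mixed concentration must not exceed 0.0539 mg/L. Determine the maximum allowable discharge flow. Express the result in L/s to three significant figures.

15 µg/L = 0.015 mg/L.
Mass balance at complete mixing: C_std·(Q_w + Q_r) = Q_w·C_e + Q_r·C_b.
Rearranging, Q_w = Q_r·(C_std − C_b)/(C_e − C_std) = 0.712·(0.0539 − 0.015) / (1.8 − 0.0539) = 0.01586 m³/s.
= 15.86 L/s.

15.9 L/s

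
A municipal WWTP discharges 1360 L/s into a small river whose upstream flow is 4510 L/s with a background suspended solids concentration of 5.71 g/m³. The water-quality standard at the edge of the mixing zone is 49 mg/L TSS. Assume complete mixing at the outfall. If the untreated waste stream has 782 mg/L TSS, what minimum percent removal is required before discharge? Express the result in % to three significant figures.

75.4 %

1360 L/s = 1.36 m³/s.
4510 L/s = 4.51 m³/s.
Mass balance: 49·5.87 = 1.36·Cₑ + 4.51·5.71.
Cₑ = (287.6 − 25.75) / 1.36 = 192.6 mg/L.
Required removal = 1 − 192.6/782 = 75.38 %.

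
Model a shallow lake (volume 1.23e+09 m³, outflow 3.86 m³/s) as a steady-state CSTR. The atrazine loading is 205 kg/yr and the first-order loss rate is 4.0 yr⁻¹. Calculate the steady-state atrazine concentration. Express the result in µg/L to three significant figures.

0.0407 µg/L

Outflow Q = 3.86 m³/s × 3.156e+07 s/yr = 1.218e+08 m³/yr.
Steady-state CSTR mass balance: W = Q·C + k·V·C, so C = W/(Q + kV).
Q + kV = 1.218e+08 + 4.0·1.23e+09 = 5.042e+09 m³/yr.
C = 205/5.042e+09 = 4.066e-08 kg/m³ = 4.066e-05 mg/L = 0.04066 µg/L.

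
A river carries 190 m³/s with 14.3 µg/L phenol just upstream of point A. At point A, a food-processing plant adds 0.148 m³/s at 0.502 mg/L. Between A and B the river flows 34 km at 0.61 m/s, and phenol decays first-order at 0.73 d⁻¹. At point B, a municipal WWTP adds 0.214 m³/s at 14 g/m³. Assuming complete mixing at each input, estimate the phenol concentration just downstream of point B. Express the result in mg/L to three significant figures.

0.0249 mg/L

14.3 µg/L = 0.0143 mg/L.
After input A: C = (190·0.0143 + 0.148·0.502) / 190.1 = 0.01468 mg/L.
Over the 34 km reach to input B (t = 5.574e+04 s = 0.6451 d), decay gives C = 0.01468·exp(−0.73·0.6451) = 0.009166 mg/L.
After input B: C = (190.1·0.009166 + 0.214·14) / 190.4 = 0.02489 mg/L.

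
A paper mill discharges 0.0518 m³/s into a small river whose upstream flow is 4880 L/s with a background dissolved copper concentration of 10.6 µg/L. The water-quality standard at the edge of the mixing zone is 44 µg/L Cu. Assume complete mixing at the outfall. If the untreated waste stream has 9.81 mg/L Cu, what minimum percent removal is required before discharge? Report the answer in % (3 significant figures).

67.5 %

4880 L/s = 4.88 m³/s.
10.6 µg/L = 0.0106 mg/L.
44 µg/L = 0.044 mg/L.
Mass balance: 0.044·4.932 = 0.0518·Cₑ + 4.88·0.0106.
Cₑ = (0.217 − 0.05173) / 0.0518 = 3.191 mg/L.
Required removal = 1 − 3.191/9.81 = 67.48 %.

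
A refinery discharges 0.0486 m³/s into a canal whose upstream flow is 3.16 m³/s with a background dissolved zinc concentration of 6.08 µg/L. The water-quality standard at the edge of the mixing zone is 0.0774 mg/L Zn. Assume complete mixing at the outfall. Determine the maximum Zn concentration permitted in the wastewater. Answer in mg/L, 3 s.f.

6.08 µg/L = 0.00608 mg/L.
Mass balance: 0.0774·3.209 = 0.0486·Cₑ + 3.16·0.00608.
Cₑ = (0.2483 − 0.01921) / 0.0486 = 4.715 mg/L.

4.71 mg/L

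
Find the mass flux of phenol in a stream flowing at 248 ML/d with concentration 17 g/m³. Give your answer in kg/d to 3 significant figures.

248 ML/d = 2.87 m³/s.
Mass flux = Q·C = 2.87 m³/s × 17 g/m³ = 48.8 g/s.
= 48.8 g/s × 86.4 = 4216 kg/d.

4220 kg/d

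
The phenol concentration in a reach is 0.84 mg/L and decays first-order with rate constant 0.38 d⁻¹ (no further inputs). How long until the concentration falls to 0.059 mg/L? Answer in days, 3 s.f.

6.99 d

t = ln(C₀/C)/k = ln(0.84/0.059)/0.38 = 2.656/0.38 = 6.989 d.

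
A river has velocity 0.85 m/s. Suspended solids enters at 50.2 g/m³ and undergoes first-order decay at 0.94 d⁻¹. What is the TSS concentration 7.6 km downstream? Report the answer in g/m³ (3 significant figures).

45.5 g/m³

Travel time t = 7.6 km / 0.85 m/s = 7600/0.85 = 8941 s = 0.1035 d.
First-order decay: C = 50.2·exp(−0.94·0.1035) = 50.2·0.9073 = 45.55 g/m³.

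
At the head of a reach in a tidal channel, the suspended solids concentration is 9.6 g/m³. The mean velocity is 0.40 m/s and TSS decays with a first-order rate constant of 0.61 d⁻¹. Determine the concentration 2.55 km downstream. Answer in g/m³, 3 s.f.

Travel time t = 2.55 km / 0.40 m/s = 2550/0.40 = 6375 s = 0.07378 d.
First-order decay: C = 9.6·exp(−0.61·0.07378) = 9.6·0.956 = 9.177 g/m³.

9.18 g/m³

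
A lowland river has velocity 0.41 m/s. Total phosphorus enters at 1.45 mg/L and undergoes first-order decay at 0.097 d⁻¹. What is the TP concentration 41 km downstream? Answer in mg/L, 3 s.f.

Travel time t = 41 km / 0.41 m/s = 4.1e+04/0.41 = 1e+05 s = 1.157 d.
First-order decay: C = 1.45·exp(−0.097·1.157) = 1.45·0.8938 = 1.296 mg/L.

1.30 mg/L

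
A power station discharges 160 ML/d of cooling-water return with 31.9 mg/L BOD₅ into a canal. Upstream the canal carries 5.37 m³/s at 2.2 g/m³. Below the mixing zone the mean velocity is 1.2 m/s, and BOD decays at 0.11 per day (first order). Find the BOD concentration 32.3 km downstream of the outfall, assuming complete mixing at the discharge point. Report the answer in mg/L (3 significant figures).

9.49 mg/L

160 ML/d = 1.852 m³/s.
After complete mixing, C₀ = (1.852·31.9 + 5.37·2.2) / 7.222 = 9.816 mg/L.
Travel time t = 3.23e+04 m / 1.2 m/s = 2.692e+04 s = 0.3115 d.
C = 9.816·exp(−0.11·0.3115) = 9.816·0.9663 = 9.485 mg/L.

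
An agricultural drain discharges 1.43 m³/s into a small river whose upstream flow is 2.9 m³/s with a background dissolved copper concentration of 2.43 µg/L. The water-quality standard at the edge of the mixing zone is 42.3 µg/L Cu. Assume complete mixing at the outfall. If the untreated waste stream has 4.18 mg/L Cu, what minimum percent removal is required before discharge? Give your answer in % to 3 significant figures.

97.1 %

2.43 µg/L = 0.00243 mg/L.
42.3 µg/L = 0.0423 mg/L.
Mass balance: 0.0423·4.33 = 1.43·Cₑ + 2.9·0.00243.
Cₑ = (0.1832 − 0.007047) / 1.43 = 0.1232 mg/L.
Required removal = 1 − 0.1232/4.18 = 97.05 %.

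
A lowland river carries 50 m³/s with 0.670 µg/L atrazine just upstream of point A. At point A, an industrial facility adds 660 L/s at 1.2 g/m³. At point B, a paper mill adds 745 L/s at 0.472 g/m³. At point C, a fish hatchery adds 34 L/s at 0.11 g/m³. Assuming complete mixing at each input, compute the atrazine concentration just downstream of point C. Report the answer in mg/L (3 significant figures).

0.0230 mg/L

0.670 µg/L = 0.00067 mg/L.
660 L/s = 0.66 m³/s.
After input A: C = (50·0.00067 + 0.66·1.2) / 50.66 = 0.01629 mg/L.
745 L/s = 0.745 m³/s.
After input B: C = (50.66·0.01629 + 0.745·0.472) / 51.4 = 0.0229 mg/L.
34 L/s = 0.034 m³/s.
After input C: C = (51.4·0.0229 + 0.034·0.11) / 51.44 = 0.02296 mg/L.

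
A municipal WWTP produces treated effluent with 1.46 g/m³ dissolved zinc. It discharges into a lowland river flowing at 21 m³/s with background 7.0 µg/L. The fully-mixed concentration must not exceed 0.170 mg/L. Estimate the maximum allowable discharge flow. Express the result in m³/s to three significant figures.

7.0 µg/L = 0.007 mg/L.
Mass balance at complete mixing: C_std·(Q_w + Q_r) = Q_w·C_e + Q_r·C_b.
Rearranging, Q_w = Q_r·(C_std − C_b)/(C_e − C_std) = 21·(0.17 − 0.007) / (1.46 − 0.17) = 2.653 m³/s.

2.65 m³/s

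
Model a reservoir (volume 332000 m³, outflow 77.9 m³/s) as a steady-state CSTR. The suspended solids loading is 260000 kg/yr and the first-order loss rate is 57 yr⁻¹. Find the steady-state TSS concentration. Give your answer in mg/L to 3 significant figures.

Outflow Q = 77.9 m³/s × 3.156e+07 s/yr = 2.458e+09 m³/yr.
Steady-state CSTR mass balance: W = Q·C + k·V·C, so C = W/(Q + kV).
Q + kV = 2.458e+09 + 57·332000 = 2.477e+09 m³/yr.
C = 260000/2.477e+09 = 0.000105 kg/m³ = 0.105 mg/L.

0.105 mg/L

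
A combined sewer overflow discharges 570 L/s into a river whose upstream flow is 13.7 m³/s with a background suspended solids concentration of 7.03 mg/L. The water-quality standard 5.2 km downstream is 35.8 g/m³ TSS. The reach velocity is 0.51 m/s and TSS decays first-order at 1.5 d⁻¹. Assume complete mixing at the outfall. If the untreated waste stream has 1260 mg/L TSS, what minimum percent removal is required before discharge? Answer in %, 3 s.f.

570 L/s = 0.57 m³/s.
Travel time to the compliance point: t = 5200/0.51 = 1.02e+04 s = 0.118 d; decay factor exp(−1.5·0.118) = 0.8378.
So the concentration just after mixing may be at most 35.8/0.8378 = 42.73 mg/L.
Mass balance: 42.73·14.27 = 0.57·Cₑ + 13.7·7.03.
Cₑ = (609.8 − 96.31) / 0.57 = 900.8 mg/L.
Required removal = 1 − 900.8/1260 = 28.5 %.

28.5 %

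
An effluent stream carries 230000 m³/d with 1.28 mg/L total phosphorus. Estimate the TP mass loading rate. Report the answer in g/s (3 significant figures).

3.41 g/s

230000 m³/d = 2.662 m³/s.
Mass flux = Q·C = 2.662 m³/s × 1.28 g/m³ = 3.407 g/s.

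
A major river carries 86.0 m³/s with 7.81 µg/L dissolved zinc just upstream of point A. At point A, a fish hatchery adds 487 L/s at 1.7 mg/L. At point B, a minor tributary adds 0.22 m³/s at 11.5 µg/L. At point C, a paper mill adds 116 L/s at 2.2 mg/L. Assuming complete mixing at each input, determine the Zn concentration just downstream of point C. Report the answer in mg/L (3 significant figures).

0.0202 mg/L

7.81 µg/L = 0.00781 mg/L.
487 L/s = 0.487 m³/s.
After input A: C = (86·0.00781 + 0.487·1.7) / 86.49 = 0.01734 mg/L.
11.5 µg/L = 0.0115 mg/L.
After input B: C = (86.49·0.01734 + 0.22·0.0115) / 86.71 = 0.01732 mg/L.
116 L/s = 0.116 m³/s.
After input C: C = (86.71·0.01732 + 0.116·2.2) / 86.82 = 0.02024 mg/L.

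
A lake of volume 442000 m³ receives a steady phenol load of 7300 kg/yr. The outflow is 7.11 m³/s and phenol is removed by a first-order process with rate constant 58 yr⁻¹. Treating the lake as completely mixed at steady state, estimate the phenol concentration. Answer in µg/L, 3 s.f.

Outflow Q = 7.11 m³/s × 3.156e+07 s/yr = 2.244e+08 m³/yr.
Steady-state CSTR mass balance: W = Q·C + k·V·C, so C = W/(Q + kV).
Q + kV = 2.244e+08 + 58·442000 = 2.5e+08 m³/yr.
C = 7300/2.5e+08 = 2.92e-05 kg/m³ = 0.0292 mg/L = 29.2 µg/L.

29.2 µg/L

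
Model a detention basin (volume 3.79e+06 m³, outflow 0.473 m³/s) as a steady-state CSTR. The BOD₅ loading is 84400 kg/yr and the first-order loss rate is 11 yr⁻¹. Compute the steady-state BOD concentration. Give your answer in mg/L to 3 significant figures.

1.49 mg/L

Outflow Q = 0.473 m³/s × 3.156e+07 s/yr = 1.493e+07 m³/yr.
Steady-state CSTR mass balance: W = Q·C + k·V·C, so C = W/(Q + kV).
Q + kV = 1.493e+07 + 11·3.79e+06 = 5.662e+07 m³/yr.
C = 84400/5.662e+07 = 0.001491 kg/m³ = 1.491 mg/L.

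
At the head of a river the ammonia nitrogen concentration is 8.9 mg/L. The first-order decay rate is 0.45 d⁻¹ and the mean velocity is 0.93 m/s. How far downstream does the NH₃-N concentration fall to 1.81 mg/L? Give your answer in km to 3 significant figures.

From C = C₀·e^(−kt), t = ln(C₀/C)/k = ln(8.9/1.81)/0.45 = 1.593/0.45 = 3.539 d.
Distance = v·t = 0.93 m/s × 3.058e+05 s = 2.844e+05 m = 284.4 km.

284 km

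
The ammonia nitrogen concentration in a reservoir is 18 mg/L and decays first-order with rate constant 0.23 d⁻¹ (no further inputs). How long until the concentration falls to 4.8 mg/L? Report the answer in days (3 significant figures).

5.75 d

t = ln(C₀/C)/k = ln(18/4.8)/0.23 = 1.322/0.23 = 5.747 d.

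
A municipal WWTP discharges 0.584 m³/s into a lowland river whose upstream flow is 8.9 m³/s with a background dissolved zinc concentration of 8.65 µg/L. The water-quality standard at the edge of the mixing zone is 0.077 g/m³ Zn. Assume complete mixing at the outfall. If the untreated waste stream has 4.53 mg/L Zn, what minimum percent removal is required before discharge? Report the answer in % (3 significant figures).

75.3 %

8.65 µg/L = 0.00865 mg/L.
Mass balance: 0.077·9.484 = 0.584·Cₑ + 8.9·0.00865.
Cₑ = (0.7303 − 0.07698) / 0.584 = 1.119 mg/L.
Required removal = 1 − 1.119/4.53 = 75.31 %.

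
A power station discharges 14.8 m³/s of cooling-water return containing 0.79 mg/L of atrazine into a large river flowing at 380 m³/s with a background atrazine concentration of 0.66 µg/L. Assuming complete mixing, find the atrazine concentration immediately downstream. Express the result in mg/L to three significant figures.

0.66 µg/L = 0.00066 mg/L.
By mass balance at complete mixing, C = (14.8·0.79 + 380·0.00066) / (14.8 + 380) = 11.94/394.8 = 0.03025 mg/L.

0.0303 mg/L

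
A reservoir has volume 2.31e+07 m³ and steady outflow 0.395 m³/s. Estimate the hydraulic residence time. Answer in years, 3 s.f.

Q = 0.395 m³/s × 3.156e+07 s/yr = 1.247e+07 m³/yr.
Hydraulic residence time τ = V/Q = 2.31e+07/1.247e+07 = 1.853 yr.

1.85 yr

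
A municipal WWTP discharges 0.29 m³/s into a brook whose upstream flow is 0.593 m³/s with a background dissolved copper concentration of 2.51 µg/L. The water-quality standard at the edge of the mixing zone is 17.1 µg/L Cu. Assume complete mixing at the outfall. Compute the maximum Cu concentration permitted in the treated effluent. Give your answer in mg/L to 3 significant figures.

2.51 µg/L = 0.00251 mg/L.
17.1 µg/L = 0.0171 mg/L.
Mass balance: 0.0171·0.883 = 0.29·Cₑ + 0.593·0.00251.
Cₑ = (0.0151 − 0.001488) / 0.29 = 0.04693 mg/L.

0.0469 mg/L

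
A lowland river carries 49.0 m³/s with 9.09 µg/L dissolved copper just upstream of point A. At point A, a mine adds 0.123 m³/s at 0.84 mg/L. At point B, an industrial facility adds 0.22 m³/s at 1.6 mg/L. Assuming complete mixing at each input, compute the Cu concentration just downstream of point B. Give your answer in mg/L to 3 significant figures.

9.09 µg/L = 0.00909 mg/L.
After input A: C = (49·0.00909 + 0.123·0.84) / 49.12 = 0.01117 mg/L.
After input B: C = (49.12·0.01117 + 0.22·1.6) / 49.34 = 0.01825 mg/L.

0.0183 mg/L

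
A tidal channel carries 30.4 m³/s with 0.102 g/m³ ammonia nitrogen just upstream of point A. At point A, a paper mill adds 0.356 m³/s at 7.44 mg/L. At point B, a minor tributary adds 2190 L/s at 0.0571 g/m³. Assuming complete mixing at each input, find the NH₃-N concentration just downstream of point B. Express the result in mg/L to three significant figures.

0.178 mg/L

After input A: C = (30.4·0.102 + 0.356·7.44) / 30.76 = 0.1869 mg/L.
2190 L/s = 2.19 m³/s.
After input B: C = (30.76·0.1869 + 2.19·0.0571) / 32.95 = 0.1783 mg/L.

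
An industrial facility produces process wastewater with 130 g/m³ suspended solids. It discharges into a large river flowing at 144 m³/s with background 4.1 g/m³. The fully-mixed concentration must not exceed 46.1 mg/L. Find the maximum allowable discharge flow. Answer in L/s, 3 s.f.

Mass balance at complete mixing: C_std·(Q_w + Q_r) = Q_w·C_e + Q_r·C_b.
Rearranging, Q_w = Q_r·(C_std − C_b)/(C_e − C_std) = 144·(46.1 − 4.1) / (130 − 46.1) = 72.09 m³/s.
= 7.209e+04 L/s.

72100 L/s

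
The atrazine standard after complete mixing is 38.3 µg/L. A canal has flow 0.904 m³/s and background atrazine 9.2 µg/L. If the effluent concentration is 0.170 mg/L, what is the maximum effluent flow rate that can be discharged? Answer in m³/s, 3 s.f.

9.2 µg/L = 0.0092 mg/L.
38.3 µg/L = 0.0383 mg/L.
Mass balance at complete mixing: C_std·(Q_w + Q_r) = Q_w·C_e + Q_r·C_b.
Rearranging, Q_w = Q_r·(C_std − C_b)/(C_e − C_std) = 0.904·(0.0383 − 0.0092) / (0.17 − 0.0383) = 0.1997 m³/s.

0.200 m³/s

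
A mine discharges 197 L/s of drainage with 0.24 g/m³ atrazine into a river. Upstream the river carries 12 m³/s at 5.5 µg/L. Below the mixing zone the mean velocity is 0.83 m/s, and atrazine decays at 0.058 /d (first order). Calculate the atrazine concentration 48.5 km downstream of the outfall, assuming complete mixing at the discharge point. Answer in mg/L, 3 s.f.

0.00893 mg/L

197 L/s = 0.197 m³/s.
5.5 µg/L = 0.0055 mg/L.
After complete mixing, C₀ = (0.197·0.24 + 12·0.0055) / 12.2 = 0.009288 mg/L.
Travel time t = 4.85e+04 m / 0.83 m/s = 5.843e+04 s = 0.6763 d.
C = 0.009288·exp(−0.058·0.6763) = 0.009288·0.9615 = 0.00893 mg/L.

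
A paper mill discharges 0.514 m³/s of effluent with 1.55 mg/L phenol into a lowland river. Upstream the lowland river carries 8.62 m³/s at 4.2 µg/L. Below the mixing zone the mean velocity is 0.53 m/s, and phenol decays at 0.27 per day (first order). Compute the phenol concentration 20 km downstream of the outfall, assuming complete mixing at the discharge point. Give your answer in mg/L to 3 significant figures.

0.0810 mg/L

4.2 µg/L = 0.0042 mg/L.
After complete mixing, C₀ = (0.514·1.55 + 8.62·0.0042) / 9.134 = 0.09119 mg/L.
Travel time t = 2e+04 m / 0.53 m/s = 3.774e+04 s = 0.4368 d.
C = 0.09119·exp(−0.27·0.4368) = 0.09119·0.8888 = 0.08104 mg/L.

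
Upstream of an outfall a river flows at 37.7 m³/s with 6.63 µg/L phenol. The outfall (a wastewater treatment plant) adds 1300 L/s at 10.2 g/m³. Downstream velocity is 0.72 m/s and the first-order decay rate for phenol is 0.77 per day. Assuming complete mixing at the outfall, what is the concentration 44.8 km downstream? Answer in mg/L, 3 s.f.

0.199 mg/L

1300 L/s = 1.3 m³/s.
6.63 µg/L = 0.00663 mg/L.
After complete mixing, C₀ = (1.3·10.2 + 37.7·0.00663) / 39 = 0.3464 mg/L.
Travel time t = 4.48e+04 m / 0.72 m/s = 6.222e+04 s = 0.7202 d.
C = 0.3464·exp(−0.77·0.7202) = 0.3464·0.5743 = 0.199 mg/L.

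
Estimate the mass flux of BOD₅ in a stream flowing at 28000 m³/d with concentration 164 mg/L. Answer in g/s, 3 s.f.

28000 m³/d = 0.3241 m³/s.
Mass flux = Q·C = 0.3241 m³/s × 164 g/m³ = 53.15 g/s.

53.1 g/s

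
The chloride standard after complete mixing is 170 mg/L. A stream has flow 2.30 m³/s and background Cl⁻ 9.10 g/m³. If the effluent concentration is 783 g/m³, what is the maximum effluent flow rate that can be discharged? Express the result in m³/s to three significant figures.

Mass balance at complete mixing: C_std·(Q_w + Q_r) = Q_w·C_e + Q_r·C_b.
Rearranging, Q_w = Q_r·(C_std − C_b)/(C_e − C_std) = 2.30·(170 − 9.1) / (783 − 170) = 0.6037 m³/s.

0.604 m³/s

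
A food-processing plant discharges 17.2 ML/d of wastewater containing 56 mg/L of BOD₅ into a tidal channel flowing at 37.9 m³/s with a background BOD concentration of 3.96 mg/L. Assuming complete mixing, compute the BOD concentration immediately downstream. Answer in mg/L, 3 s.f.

4.23 mg/L

17.2 ML/d = 0.1991 m³/s.
Flow-weighted mixing gives C = (0.1991·56 + 37.9·3.96) / (0.1991 + 37.9) = 161.2/38.1 = 4.232 mg/L.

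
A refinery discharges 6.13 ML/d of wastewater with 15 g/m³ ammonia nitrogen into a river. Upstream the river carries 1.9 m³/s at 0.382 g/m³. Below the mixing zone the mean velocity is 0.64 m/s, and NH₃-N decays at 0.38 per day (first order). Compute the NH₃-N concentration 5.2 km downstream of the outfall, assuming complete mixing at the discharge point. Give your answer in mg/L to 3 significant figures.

6.13 ML/d = 0.07095 m³/s.
After complete mixing, C₀ = (0.07095·15 + 1.9·0.382) / 1.971 = 0.9082 mg/L.
Travel time t = 5200 m / 0.64 m/s = 8125 s = 0.09404 d.
C = 0.9082·exp(−0.38·0.09404) = 0.9082·0.9649 = 0.8763 mg/L.

0.876 mg/L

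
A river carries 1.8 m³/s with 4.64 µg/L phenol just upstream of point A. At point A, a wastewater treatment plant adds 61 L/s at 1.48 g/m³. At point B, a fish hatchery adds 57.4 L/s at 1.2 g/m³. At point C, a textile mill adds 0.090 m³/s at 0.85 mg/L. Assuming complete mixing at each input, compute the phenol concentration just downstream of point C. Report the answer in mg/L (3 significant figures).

0.121 mg/L

4.64 µg/L = 0.00464 mg/L.
61 L/s = 0.061 m³/s.
After input A: C = (1.8·0.00464 + 0.061·1.48) / 1.861 = 0.053 mg/L.
57.4 L/s = 0.0574 m³/s.
After input B: C = (1.861·0.053 + 0.0574·1.2) / 1.918 = 0.08732 mg/L.
After input C: C = (1.918·0.08732 + 0.09·0.85) / 2.008 = 0.1215 mg/L.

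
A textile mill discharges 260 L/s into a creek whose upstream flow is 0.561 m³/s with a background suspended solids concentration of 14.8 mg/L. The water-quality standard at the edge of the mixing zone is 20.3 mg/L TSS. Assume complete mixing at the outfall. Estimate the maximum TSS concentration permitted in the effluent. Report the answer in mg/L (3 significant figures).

260 L/s = 0.26 m³/s.
Mass balance: 20.3·0.821 = 0.26·Cₑ + 0.561·14.8.
Cₑ = (16.67 − 8.303) / 0.26 = 32.17 mg/L.

32.2 mg/L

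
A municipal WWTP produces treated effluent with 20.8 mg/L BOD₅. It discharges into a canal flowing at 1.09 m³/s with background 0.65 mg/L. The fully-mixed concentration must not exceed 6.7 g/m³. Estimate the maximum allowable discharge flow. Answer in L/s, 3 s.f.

468 L/s

Mass balance at complete mixing: C_std·(Q_w + Q_r) = Q_w·C_e + Q_r·C_b.
Rearranging, Q_w = Q_r·(C_std − C_b)/(C_e − C_std) = 1.09·(6.7 − 0.65) / (20.8 − 6.7) = 0.4677 m³/s.
= 467.7 L/s.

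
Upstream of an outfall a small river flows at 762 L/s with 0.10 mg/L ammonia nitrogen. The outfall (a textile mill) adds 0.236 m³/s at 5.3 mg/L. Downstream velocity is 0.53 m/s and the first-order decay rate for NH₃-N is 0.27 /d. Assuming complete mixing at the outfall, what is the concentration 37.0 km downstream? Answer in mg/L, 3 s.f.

762 L/s = 0.762 m³/s.
After complete mixing, C₀ = (0.236·5.3 + 0.762·0.1) / 0.998 = 1.33 mg/L.
Travel time t = 3.7e+04 m / 0.53 m/s = 6.981e+04 s = 0.808 d.
C = 1.33·exp(−0.27·0.808) = 1.33·0.804 = 1.069 mg/L.

1.07 mg/L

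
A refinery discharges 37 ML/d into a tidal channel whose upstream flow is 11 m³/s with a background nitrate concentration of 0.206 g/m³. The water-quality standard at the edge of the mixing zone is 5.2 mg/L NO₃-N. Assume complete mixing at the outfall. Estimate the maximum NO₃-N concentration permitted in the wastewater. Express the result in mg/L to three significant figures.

133 mg/L

37 ML/d = 0.4282 m³/s.
Mass balance: 5.2·11.43 = 0.4282·Cₑ + 11·0.206.
Cₑ = (59.43 − 2.266) / 0.4282 = 133.5 mg/L.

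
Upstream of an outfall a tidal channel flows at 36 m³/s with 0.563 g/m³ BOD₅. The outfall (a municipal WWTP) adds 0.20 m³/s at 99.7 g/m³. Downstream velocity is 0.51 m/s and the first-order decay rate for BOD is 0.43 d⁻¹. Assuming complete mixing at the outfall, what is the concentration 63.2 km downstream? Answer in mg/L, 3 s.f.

After complete mixing, C₀ = (0.2·99.7 + 36·0.563) / 36.2 = 1.111 mg/L.
Travel time t = 6.32e+04 m / 0.51 m/s = 1.239e+05 s = 1.434 d.
C = 1.111·exp(−0.43·1.434) = 1.111·0.5397 = 0.5995 mg/L.

0.599 mg/L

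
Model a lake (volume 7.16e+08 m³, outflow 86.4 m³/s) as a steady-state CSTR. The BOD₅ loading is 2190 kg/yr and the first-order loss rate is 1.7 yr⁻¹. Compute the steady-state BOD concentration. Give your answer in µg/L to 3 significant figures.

Outflow Q = 86.4 m³/s × 3.156e+07 s/yr = 2.727e+09 m³/yr.
Steady-state CSTR mass balance: W = Q·C + k·V·C, so C = W/(Q + kV).
Q + kV = 2.727e+09 + 1.7·7.16e+08 = 3.944e+09 m³/yr.
C = 2190/3.944e+09 = 5.553e-07 kg/m³ = 0.0005553 mg/L = 0.5553 µg/L.

0.555 µg/L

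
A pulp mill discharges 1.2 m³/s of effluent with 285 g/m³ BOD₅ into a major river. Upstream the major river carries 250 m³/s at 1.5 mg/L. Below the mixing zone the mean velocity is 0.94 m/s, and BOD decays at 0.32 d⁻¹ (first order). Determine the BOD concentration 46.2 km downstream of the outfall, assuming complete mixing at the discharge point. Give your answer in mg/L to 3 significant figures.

2.38 mg/L

After complete mixing, C₀ = (1.2·285 + 250·1.5) / 251.2 = 2.854 mg/L.
Travel time t = 4.62e+04 m / 0.94 m/s = 4.915e+04 s = 0.5689 d.
C = 2.854·exp(−0.32·0.5689) = 2.854·0.8336 = 2.379 mg/L.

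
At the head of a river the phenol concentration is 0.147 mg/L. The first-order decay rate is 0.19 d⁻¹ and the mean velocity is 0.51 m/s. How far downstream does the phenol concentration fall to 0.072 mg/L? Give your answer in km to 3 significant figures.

166 km

From C = C₀·e^(−kt), t = ln(C₀/C)/k = ln(0.147/0.072)/0.19 = 0.7138/0.19 = 3.757 d.
Distance = v·t = 0.51 m/s × 3.246e+05 s = 1.655e+05 m = 165.5 km.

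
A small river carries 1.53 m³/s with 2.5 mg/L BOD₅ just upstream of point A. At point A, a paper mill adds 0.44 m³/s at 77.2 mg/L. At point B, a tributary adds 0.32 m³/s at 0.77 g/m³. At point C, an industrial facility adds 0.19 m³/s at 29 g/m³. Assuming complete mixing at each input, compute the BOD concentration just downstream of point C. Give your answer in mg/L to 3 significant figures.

17.6 mg/L

After input A: C = (1.53·2.5 + 0.44·77.2) / 1.97 = 19.18 mg/L.
After input B: C = (1.97·19.18 + 0.32·0.77) / 2.29 = 16.61 mg/L.
After input C: C = (2.29·16.61 + 0.19·29) / 2.48 = 17.56 mg/L.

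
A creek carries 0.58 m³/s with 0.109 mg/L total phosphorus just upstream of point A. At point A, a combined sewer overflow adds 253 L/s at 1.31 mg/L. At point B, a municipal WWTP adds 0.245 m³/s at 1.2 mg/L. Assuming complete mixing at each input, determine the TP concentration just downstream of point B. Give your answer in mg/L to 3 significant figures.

253 L/s = 0.253 m³/s.
After input A: C = (0.58·0.109 + 0.253·1.31) / 0.833 = 0.4738 mg/L.
After input B: C = (0.833·0.4738 + 0.245·1.2) / 1.078 = 0.6388 mg/L.

0.639 mg/L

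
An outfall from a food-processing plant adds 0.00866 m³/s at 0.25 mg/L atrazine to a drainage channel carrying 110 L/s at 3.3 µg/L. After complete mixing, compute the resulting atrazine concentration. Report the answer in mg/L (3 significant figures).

110 L/s = 0.11 m³/s.
3.3 µg/L = 0.0033 mg/L.
By mass balance at complete mixing, C = (0.00866·0.25 + 0.11·0.0033) / (0.00866 + 0.11) = 0.002528/0.1187 = 0.0213 mg/L.

0.0213 mg/L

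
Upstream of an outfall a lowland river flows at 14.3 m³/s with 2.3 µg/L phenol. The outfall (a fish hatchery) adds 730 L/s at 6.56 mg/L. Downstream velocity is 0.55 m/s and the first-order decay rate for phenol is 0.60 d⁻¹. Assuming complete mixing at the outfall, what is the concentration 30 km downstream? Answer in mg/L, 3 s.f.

0.220 mg/L

730 L/s = 0.73 m³/s.
2.3 µg/L = 0.0023 mg/L.
After complete mixing, C₀ = (0.73·6.56 + 14.3·0.0023) / 15.03 = 0.3208 mg/L.
Travel time t = 3e+04 m / 0.55 m/s = 5.455e+04 s = 0.6313 d.
C = 0.3208·exp(−0.60·0.6313) = 0.3208·0.6847 = 0.2197 mg/L.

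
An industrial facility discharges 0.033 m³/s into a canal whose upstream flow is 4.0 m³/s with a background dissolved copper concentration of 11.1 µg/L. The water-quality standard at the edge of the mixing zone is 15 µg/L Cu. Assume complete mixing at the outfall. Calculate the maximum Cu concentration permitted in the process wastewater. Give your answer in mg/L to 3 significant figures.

0.488 mg/L

11.1 µg/L = 0.0111 mg/L.
15 µg/L = 0.015 mg/L.
Mass balance: 0.015·4.033 = 0.033·Cₑ + 4·0.0111.
Cₑ = (0.0605 − 0.0444) / 0.033 = 0.4877 mg/L.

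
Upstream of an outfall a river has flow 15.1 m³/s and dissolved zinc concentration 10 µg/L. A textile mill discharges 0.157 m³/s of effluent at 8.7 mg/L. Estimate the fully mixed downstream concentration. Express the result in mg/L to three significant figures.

10 µg/L = 0.01 mg/L.
Flow-weighted mixing gives C = (0.157·8.7 + 15.1·0.01) / (0.157 + 15.1) = 1.517/15.26 = 0.09942 mg/L.

0.0994 mg/L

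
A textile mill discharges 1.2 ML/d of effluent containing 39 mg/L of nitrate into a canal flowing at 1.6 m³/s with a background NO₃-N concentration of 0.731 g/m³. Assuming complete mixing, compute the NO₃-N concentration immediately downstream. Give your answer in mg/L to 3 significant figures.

1.06 mg/L

1.2 ML/d = 0.01389 m³/s.
By mass balance at complete mixing, C = (0.01389·39 + 1.6·0.731) / (0.01389 + 1.6) = 1.711/1.614 = 1.06 mg/L.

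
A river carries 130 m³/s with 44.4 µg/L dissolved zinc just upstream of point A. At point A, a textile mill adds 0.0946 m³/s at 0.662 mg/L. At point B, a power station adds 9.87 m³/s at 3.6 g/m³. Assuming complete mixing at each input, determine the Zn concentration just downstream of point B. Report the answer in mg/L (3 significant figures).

0.296 mg/L

44.4 µg/L = 0.0444 mg/L.
After input A: C = (130·0.0444 + 0.0946·0.662) / 130.1 = 0.04485 mg/L.
After input B: C = (130.1·0.04485 + 9.87·3.6) / 140 = 0.2956 mg/L.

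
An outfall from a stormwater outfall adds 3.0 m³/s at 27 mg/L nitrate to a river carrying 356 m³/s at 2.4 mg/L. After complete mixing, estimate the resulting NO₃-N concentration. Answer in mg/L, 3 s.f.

2.61 mg/L

By mass balance at complete mixing, C = (3·27 + 356·2.4) / (3 + 356) = 935.4/359 = 2.606 mg/L.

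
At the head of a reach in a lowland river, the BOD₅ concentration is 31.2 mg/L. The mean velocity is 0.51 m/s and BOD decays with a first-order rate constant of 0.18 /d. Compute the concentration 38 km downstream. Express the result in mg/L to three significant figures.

Travel time t = 38 km / 0.51 m/s = 3.8e+04/0.51 = 7.451e+04 s = 0.8624 d.
First-order decay: C = 31.2·exp(−0.18·0.8624) = 31.2·0.8562 = 26.71 mg/L.

26.7 mg/L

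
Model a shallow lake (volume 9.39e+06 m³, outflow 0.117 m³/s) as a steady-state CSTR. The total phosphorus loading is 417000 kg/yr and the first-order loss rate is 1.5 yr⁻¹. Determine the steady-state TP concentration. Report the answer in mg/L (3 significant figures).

23.5 mg/L

Outflow Q = 0.117 m³/s × 3.156e+07 s/yr = 3.692e+06 m³/yr.
Steady-state CSTR mass balance: W = Q·C + k·V·C, so C = W/(Q + kV).
Q + kV = 3.692e+06 + 1.5·9.39e+06 = 1.778e+07 m³/yr.
C = 417000/1.778e+07 = 0.02346 kg/m³ = 23.46 mg/L.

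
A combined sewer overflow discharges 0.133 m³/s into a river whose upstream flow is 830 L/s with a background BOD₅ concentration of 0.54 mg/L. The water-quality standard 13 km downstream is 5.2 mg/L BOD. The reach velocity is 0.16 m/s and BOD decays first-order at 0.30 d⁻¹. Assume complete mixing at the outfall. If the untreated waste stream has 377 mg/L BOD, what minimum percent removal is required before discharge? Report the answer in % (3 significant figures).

87.7 %

830 L/s = 0.83 m³/s.
Travel time to the compliance point: t = 1.3e+04/0.16 = 8.125e+04 s = 0.9404 d; decay factor exp(−0.30·0.9404) = 0.7542.
So the concentration just after mixing may be at most 5.2/0.7542 = 6.895 mg/L.
Mass balance: 6.895·0.963 = 0.133·Cₑ + 0.83·0.54.
Cₑ = (6.64 − 0.4482) / 0.133 = 46.55 mg/L.
Required removal = 1 − 46.55/377 = 87.65 %.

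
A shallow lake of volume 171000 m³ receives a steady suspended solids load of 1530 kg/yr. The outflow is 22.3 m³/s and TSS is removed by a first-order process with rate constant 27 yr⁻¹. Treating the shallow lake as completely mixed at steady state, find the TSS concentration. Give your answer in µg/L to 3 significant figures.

Outflow Q = 22.3 m³/s × 3.156e+07 s/yr = 7.037e+08 m³/yr.
Steady-state CSTR mass balance: W = Q·C + k·V·C, so C = W/(Q + kV).
Q + kV = 7.037e+08 + 27·171000 = 7.084e+08 m³/yr.
C = 1530/7.084e+08 = 2.16e-06 kg/m³ = 0.00216 mg/L = 2.16 µg/L.

2.16 µg/L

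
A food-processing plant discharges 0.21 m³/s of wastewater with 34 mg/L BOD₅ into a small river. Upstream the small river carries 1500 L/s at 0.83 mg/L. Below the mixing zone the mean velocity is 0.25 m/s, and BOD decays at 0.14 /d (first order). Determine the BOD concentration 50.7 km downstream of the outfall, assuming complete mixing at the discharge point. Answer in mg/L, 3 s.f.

1500 L/s = 1.5 m³/s.
After complete mixing, C₀ = (0.21·34 + 1.5·0.83) / 1.71 = 4.904 mg/L.
Travel time t = 5.07e+04 m / 0.25 m/s = 2.028e+05 s = 2.347 d.
C = 4.904·exp(−0.14·2.347) = 4.904·0.7199 = 3.53 mg/L.

3.53 mg/L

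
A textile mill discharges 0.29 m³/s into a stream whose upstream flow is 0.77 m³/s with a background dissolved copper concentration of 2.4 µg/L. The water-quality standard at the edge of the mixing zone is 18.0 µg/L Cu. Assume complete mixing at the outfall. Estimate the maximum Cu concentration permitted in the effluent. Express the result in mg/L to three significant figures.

0.0594 mg/L

2.4 µg/L = 0.0024 mg/L.
18.0 µg/L = 0.018 mg/L.
Mass balance: 0.018·1.06 = 0.29·Cₑ + 0.77·0.0024.
Cₑ = (0.01908 − 0.001848) / 0.29 = 0.05942 mg/L.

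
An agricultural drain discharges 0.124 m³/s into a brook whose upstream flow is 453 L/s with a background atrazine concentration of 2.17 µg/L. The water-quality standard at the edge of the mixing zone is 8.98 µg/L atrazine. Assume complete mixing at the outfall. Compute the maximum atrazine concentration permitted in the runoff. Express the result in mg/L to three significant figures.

0.0339 mg/L

453 L/s = 0.453 m³/s.
2.17 µg/L = 0.00217 mg/L.
8.98 µg/L = 0.00898 mg/L.
Mass balance: 0.00898·0.577 = 0.124·Cₑ + 0.453·0.00217.
Cₑ = (0.005181 − 0.000983) / 0.124 = 0.03386 mg/L.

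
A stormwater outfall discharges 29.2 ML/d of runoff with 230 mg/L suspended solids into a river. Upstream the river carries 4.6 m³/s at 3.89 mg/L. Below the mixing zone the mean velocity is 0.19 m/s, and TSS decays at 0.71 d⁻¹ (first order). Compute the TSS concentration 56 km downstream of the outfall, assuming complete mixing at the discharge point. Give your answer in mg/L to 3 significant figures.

29.2 ML/d = 0.338 m³/s.
After complete mixing, C₀ = (0.338·230 + 4.6·3.89) / 4.938 = 19.37 mg/L.
Travel time t = 5.6e+04 m / 0.19 m/s = 2.947e+05 s = 3.411 d.
C = 19.37·exp(−0.71·3.411) = 19.37·0.08874 = 1.719 mg/L.

1.72 mg/L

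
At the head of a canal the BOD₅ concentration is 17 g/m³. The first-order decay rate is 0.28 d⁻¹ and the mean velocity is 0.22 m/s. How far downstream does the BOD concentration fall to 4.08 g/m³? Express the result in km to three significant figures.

From C = C₀·e^(−kt), t = ln(C₀/C)/k = ln(17/4.08)/0.28 = 1.427/0.28 = 5.097 d.
Distance = v·t = 0.22 m/s × 4.404e+05 s = 9.688e+04 m = 96.88 km.

96.9 km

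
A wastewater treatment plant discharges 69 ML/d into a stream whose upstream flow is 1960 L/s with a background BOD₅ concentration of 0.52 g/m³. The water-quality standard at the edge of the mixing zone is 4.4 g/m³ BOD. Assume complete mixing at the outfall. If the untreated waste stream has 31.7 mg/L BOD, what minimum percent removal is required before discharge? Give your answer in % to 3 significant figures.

56.1 %

69 ML/d = 0.7986 m³/s.
1960 L/s = 1.96 m³/s.
Mass balance: 4.4·2.759 = 0.7986·Cₑ + 1.96·0.52.
Cₑ = (12.14 − 1.019) / 0.7986 = 13.92 mg/L.
Required removal = 1 − 13.92/31.7 = 56.08 %.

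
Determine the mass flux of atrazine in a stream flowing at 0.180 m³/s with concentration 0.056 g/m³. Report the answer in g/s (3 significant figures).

0.0101 g/s

Mass flux = Q·C = 0.18 m³/s × 0.056 g/m³ = 0.01008 g/s.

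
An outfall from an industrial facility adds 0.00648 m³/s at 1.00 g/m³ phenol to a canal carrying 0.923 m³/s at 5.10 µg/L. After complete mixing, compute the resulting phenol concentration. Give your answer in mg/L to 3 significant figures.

5.10 µg/L = 0.0051 mg/L.
Conservation of mass across the mixing zone: C = (0.00648·1 + 0.923·0.0051) / (0.00648 + 0.923) = 0.01119/0.9295 = 0.01204 mg/L.

0.0120 mg/L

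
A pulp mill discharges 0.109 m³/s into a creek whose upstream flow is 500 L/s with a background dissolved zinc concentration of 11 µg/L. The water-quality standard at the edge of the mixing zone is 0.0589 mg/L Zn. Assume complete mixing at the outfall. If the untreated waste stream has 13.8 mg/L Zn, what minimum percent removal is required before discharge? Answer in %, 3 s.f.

98.0 %

500 L/s = 0.5 m³/s.
11 µg/L = 0.011 mg/L.
Mass balance: 0.0589·0.609 = 0.109·Cₑ + 0.5·0.011.
Cₑ = (0.03587 − 0.0055) / 0.109 = 0.2786 mg/L.
Required removal = 1 − 0.2786/13.8 = 97.98 %.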